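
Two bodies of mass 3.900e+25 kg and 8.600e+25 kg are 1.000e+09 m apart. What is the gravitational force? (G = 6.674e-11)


F = G*m1*m2/r^2 = 6.674e-11 * 3.900e+25 * 8.600e+25 / (1.000e+09)^2 = 6.674e-11 * 3.354e+51 / 1.000e+18 = 2.238e+23

2.238e+23 N


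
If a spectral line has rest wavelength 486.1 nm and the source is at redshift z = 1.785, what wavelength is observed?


lam_obs = lam_emit * (1 + z) = 486.1 * (1 + 1.785) = 1353.7885

1353.7885 nm


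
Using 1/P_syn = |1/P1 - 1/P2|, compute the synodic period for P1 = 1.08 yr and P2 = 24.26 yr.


1/P_syn = |1/P1 - 1/P2| = |1/1.08 - 1/24.26| => P_syn = 1.1303

1.1303 years


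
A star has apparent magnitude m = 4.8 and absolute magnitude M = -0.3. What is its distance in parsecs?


d = 10^((m - M + 5)/5) = 10^((4.8 - -0.3 + 5)/5) = 104.7129

104.7129 pc


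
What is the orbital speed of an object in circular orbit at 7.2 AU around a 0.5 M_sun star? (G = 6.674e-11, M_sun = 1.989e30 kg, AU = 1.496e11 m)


v = sqrt(GM/r) = sqrt(6.674e-11 * 9.945e+29 / 1.077e+12) = 7849.8878

7849.8878 m/s


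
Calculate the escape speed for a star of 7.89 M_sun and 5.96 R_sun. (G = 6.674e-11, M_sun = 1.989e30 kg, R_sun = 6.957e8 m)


M = 7.89 * 1.989e30 kg = 1.569321e+31 kg; R = 5.96 * 6.957e8 m = 4.146372e+09 m. v_esc = sqrt(2GM/R) = sqrt(2 * 6.674e-11 * 1.569321e+31 / 4.146372e+09) = 710771.2629

710771.2629 m/s


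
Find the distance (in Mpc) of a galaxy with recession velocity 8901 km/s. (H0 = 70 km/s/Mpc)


d = v / H0 = 8901 / 70 = 127.1571

127.1571 Mpc


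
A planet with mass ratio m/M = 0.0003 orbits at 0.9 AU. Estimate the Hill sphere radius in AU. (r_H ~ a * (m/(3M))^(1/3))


r_H = a * (m/3M)^(1/3) = 0.9 * (0.0003/3)^(1/3) = 0.0418

0.0418 AU


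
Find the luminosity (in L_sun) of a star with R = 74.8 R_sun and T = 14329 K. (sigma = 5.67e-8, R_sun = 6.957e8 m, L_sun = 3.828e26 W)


R = 74.8 * 6.957e8 m = 5.203836e+10 m. L = 4*pi*R^2*sigma*T^4 = 4*pi*(5.203836e+10)^2 * 5.67e-8 * 14329^4 = 8.133990411e+31 W. L/L_sun = 8.133990411e+31 / 3.828e26 = 212486.6878

212486.6878 L_sun


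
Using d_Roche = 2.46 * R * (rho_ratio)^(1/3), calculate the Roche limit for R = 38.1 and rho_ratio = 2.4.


d_Roche = 2.46 * 38.1 * 2.4^(1/3) = 125.4865

125.4865


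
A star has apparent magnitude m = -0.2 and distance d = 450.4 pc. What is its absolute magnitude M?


M = m - 5*log10(d) + 5 = -0.2 - 5*log10(450.4) + 5 = -8.468

-8.468


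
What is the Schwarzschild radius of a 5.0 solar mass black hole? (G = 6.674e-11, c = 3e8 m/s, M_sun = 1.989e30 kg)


M = 5.0 * 1.989e30 kg = 9.945e+30 kg. rs = 2GM/c^2 = 2 * 6.674e-11 * 9.945e+30 / (3e8)^2 = 14749.54

14749.54 m


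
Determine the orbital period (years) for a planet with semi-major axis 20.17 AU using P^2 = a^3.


P = a^(3/2) = 20.17^1.5 = 90.5855

90.5855 years


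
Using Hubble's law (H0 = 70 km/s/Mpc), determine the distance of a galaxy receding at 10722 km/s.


d = v / H0 = 10722 / 70 = 153.1714

153.1714 Mpc


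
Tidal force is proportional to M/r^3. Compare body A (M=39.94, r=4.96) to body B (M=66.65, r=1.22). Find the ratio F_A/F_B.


Ratio = (M1/r1^3) / (M2/r2^3) = (39.94/4.96^3) / (66.65/1.22^3) = 0.0089

0.0089


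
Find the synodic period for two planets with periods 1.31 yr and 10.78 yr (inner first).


1/P_syn = |1/P1 - 1/P2| = |1/1.31 - 1/10.78| => P_syn = 1.4912

1.4912 years


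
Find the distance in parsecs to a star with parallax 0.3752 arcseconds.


d = 1/p = 1/0.3752 = 2.6652

2.6652 pc


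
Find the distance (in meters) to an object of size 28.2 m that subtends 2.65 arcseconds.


D = size / theta_rad, theta_rad = 2.65 * pi/(180*3600) = 1.285e-05, D = 2.195e+06

2.195e+06 m


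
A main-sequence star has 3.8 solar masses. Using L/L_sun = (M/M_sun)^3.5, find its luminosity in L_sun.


L/L_sun = (M/M_sun)^3.5 = 3.8^3.5 = 106.9652

106.9652 L_sun


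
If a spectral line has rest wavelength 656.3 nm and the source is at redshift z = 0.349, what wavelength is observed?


lam_obs = lam_emit * (1 + z) = 656.3 * (1 + 0.349) = 885.3487

885.3487 nm


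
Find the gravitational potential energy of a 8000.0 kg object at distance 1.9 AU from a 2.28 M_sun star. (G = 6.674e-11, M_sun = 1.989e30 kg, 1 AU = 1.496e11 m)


M = 2.28 * 1.989e30 kg = 4.53492e+30 kg; r = 1.9 AU * 1.496e11 m/AU = 2.8424e+11 m. U = -GM*m/r = -(6.674e-11 * 4.53492e+30 * 8000.0) / 2.8424e+11 = -8.518e+12

-8.518e+12 J


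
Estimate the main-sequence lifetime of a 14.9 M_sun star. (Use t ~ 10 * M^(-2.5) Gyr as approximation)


t = 10 * M^(-2.5) = 10 * 14.9^(-2.5) = 0.0117

0.0117 Gyr


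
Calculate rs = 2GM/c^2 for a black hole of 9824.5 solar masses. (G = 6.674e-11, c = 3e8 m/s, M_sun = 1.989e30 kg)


M = 9824.5 * 1.989e30 kg = 1.95409305e+34 kg. rs = 2GM/c^2 = 2 * 6.674e-11 * 1.95409305e+34 / (3e8)^2 = 2.898e+07

2.898e+07 m


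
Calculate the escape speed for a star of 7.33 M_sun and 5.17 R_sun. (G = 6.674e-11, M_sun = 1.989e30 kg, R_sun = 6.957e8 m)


M = 7.33 * 1.989e30 kg = 1.457937e+31 kg; R = 5.17 * 6.957e8 m = 3.596769e+09 m. v_esc = sqrt(2GM/R) = sqrt(2 * 6.674e-11 * 1.457937e+31 / 3.596769e+09) = 735565.2513

735565.2513 m/s


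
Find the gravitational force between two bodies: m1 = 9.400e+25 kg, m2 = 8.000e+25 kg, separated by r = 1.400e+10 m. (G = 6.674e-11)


F = G*m1*m2/r^2 = 6.674e-11 * 9.400e+25 * 8.000e+25 / (1.400e+10)^2 = 6.674e-11 * 7.520e+51 / 1.960e+20 = 2.561e+21

2.561e+21 N


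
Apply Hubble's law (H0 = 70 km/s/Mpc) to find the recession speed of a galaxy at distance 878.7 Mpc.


v = H0 * d = 70 * 878.7 = 61509.0

61509.0 km/s


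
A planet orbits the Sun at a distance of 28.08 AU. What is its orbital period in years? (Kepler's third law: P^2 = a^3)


P = a^(3/2) = 28.08^1.5 = 148.7975

148.7975 years


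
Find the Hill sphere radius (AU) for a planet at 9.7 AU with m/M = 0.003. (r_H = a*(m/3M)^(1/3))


r_H = a * (m/3M)^(1/3) = 9.7 * (0.003/3)^(1/3) = 0.97

0.97 AU


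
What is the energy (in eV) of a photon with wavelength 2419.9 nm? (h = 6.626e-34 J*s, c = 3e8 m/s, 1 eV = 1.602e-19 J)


E = hc/lambda = 6.626e-34 * 3e8 / 2.420e-06 = 8.214e-20 J = 0.5128 eV

0.5128 eV


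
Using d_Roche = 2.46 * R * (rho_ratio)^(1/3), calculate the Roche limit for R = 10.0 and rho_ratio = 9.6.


d_Roche = 2.46 * 10.0 * 9.6^(1/3) = 52.2828

52.2828


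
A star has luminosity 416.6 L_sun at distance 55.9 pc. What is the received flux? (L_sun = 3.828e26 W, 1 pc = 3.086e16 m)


F = L / (4*pi*d^2) = 1.595e+29 / (4*pi*(1.725e+18)^2) = 4.264e-09

4.264e-09 W/m^2


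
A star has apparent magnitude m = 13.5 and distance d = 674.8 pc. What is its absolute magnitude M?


M = m - 5*log10(d) + 5 = 13.5 - 5*log10(674.8) + 5 = 4.3541

4.3541


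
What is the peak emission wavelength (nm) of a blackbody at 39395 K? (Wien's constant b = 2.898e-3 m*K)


lam_max = b / T = 2.898e-3 / 39395 = 7.356e-08 m = 73.5626 nm

73.5626 nm


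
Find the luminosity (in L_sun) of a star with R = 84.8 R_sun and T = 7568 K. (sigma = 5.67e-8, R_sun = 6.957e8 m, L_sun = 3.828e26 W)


R = 84.8 * 6.957e8 m = 5.899536e+10 m. L = 4*pi*R^2*sigma*T^4 = 4*pi*(5.899536e+10)^2 * 5.67e-8 * 7568^4 = 8.134917028e+30 W. L/L_sun = 8.134917028e+30 / 3.828e26 = 21251.0894

21251.0894 L_sun


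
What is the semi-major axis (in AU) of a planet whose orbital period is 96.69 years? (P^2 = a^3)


a = P^(2/3) = 96.69^(2/3) = 21.0663

21.0663 AU


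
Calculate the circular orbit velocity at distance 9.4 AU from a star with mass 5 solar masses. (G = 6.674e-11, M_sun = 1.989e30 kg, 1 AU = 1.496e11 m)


v = sqrt(GM/r) = sqrt(6.674e-11 * 9.945e+30 / 1.406e+12) = 21725.2995

21725.2995 m/s


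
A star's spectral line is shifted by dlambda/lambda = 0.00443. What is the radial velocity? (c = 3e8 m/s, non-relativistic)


v = (dlambda/lambda) * c = 0.00443 * 3e8 = 1.329e+06

1.329e+06 m/s


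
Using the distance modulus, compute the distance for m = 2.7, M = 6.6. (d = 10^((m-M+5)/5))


d = 10^((m - M + 5)/5) = 10^((2.7 - 6.6 + 5)/5) = 1.6596

1.6596 pc


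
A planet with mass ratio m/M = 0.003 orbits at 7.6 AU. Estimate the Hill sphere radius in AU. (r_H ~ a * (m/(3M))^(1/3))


r_H = a * (m/3M)^(1/3) = 7.6 * (0.003/3)^(1/3) = 0.76

0.76 AU


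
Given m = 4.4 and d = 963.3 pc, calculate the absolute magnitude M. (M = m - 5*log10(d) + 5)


M = m - 5*log10(d) + 5 = 4.4 - 5*log10(963.3) + 5 = -5.5188

-5.5188


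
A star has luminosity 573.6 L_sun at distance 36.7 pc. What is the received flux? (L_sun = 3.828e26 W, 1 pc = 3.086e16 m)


F = L / (4*pi*d^2) = 2.196e+29 / (4*pi*(1.133e+18)^2) = 1.362e-08

1.362e-08 W/m^2


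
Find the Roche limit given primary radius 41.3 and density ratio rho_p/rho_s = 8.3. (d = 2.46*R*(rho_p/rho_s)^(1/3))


d_Roche = 2.46 * 41.3 * 8.3^(1/3) = 205.7048

205.7048


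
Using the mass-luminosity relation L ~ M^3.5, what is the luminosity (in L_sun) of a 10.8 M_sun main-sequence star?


L/L_sun = (M/M_sun)^3.5 = 10.8^3.5 = 4139.8361

4139.8361 L_sun


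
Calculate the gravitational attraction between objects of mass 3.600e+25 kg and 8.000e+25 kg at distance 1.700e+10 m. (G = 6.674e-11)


F = G*m1*m2/r^2 = 6.674e-11 * 3.600e+25 * 8.000e+25 / (1.700e+10)^2 = 6.674e-11 * 2.880e+51 / 2.890e+20 = 6.651e+20

6.651e+20 N


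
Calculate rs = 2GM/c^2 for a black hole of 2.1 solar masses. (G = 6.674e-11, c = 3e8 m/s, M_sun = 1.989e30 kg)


M = 2.1 * 1.989e30 kg = 4.1769e+30 kg. rs = 2GM/c^2 = 2 * 6.674e-11 * 4.1769e+30 / (3e8)^2 = 6194.8068

6194.8068 m


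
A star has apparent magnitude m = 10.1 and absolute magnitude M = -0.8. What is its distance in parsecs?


d = 10^((m - M + 5)/5) = 10^((10.1 - -0.8 + 5)/5) = 1513.5612

1513.5612 pc


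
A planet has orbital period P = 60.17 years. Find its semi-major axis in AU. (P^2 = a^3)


a = P^(2/3) = 60.17^(2/3) = 15.3551

15.3551 AU


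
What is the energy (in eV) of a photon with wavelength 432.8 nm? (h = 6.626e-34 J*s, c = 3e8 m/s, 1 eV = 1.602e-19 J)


E = hc/lambda = 6.626e-34 * 3e8 / 4.328e-07 = 4.593e-19 J = 2.867 eV

2.867 eV


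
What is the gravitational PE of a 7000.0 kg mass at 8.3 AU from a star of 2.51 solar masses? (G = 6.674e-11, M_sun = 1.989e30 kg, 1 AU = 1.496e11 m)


M = 2.51 * 1.989e30 kg = 4.99239e+30 kg; r = 8.3 AU * 1.496e11 m/AU = 1.24168e+12 m. U = -GM*m/r = -(6.674e-11 * 4.99239e+30 * 7000.0) / 1.24168e+12 = -1.878e+12

-1.878e+12 J


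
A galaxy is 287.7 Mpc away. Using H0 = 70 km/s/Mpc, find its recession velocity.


v = H0 * d = 70 * 287.7 = 20139.0

20139.0 km/s


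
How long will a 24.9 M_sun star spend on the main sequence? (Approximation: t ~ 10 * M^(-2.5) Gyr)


t = 10 * M^(-2.5) = 10 * 24.9^(-2.5) = 0.0032

0.0032 Gyr


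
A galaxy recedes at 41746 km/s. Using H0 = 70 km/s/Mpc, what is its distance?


d = v / H0 = 41746 / 70 = 596.3714

596.3714 Mpc


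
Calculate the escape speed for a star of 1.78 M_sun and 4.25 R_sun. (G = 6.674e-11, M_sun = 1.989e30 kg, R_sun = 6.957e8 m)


M = 1.78 * 1.989e30 kg = 3.54042e+30 kg; R = 4.25 * 6.957e8 m = 2.956725e+09 m. v_esc = sqrt(2GM/R) = sqrt(2 * 6.674e-11 * 3.54042e+30 / 2.956725e+09) = 399788.2493

399788.2493 m/s


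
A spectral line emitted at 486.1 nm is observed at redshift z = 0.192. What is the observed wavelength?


lam_obs = lam_emit * (1 + z) = 486.1 * (1 + 0.192) = 579.4312

579.4312 nm


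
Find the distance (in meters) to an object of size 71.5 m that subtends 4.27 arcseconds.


D = size / theta_rad, theta_rad = 4.27 * pi/(180*3600) = 2.070e-05, D = 3.454e+06

3.454e+06 m


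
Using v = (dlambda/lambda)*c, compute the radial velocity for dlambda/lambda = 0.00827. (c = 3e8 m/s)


v = (dlambda/lambda) * c = 0.00827 * 3e8 = 2.481e+06

2.481e+06 m/s


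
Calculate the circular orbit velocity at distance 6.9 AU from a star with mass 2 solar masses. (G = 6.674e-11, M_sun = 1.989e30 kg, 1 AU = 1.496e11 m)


v = sqrt(GM/r) = sqrt(6.674e-11 * 3.978e+30 / 1.032e+12) = 16037.4438

16037.4438 m/s


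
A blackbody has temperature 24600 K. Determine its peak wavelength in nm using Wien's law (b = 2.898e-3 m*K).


lam_max = b / T = 2.898e-3 / 24600 = 1.178e-07 m = 117.8049 nm

117.8049 nm


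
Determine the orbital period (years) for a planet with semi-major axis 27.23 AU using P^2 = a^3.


P = a^(3/2) = 27.23^1.5 = 142.0926

142.0926 years


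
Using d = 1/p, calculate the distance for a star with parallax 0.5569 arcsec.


d = 1/p = 1/0.5569 = 1.7957

1.7957 pc


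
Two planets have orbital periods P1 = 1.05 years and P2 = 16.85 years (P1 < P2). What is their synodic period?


1/P_syn = |1/P1 - 1/P2| = |1/1.05 - 1/16.85| => P_syn = 1.1198

1.1198 years


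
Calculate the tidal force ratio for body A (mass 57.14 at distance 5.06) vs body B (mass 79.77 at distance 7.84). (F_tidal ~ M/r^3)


Ratio = (M1/r1^3) / (M2/r2^3) = (57.14/5.06^3) / (79.77/7.84^3) = 2.6644

2.6644


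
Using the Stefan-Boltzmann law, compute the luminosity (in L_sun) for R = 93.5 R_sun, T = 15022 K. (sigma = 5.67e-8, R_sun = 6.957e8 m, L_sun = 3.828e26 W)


R = 93.5 * 6.957e8 m = 6.504795e+10 m. L = 4*pi*R^2*sigma*T^4 = 4*pi*(6.504795e+10)^2 * 5.67e-8 * 15022^4 = 1.535221988e+32 W. L/L_sun = 1.535221988e+32 / 3.828e26 = 401050.6761

401050.6761 L_sun


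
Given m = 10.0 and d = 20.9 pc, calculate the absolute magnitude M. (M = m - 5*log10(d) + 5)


M = m - 5*log10(d) + 5 = 10.0 - 5*log10(20.9) + 5 = 8.3993

8.3993


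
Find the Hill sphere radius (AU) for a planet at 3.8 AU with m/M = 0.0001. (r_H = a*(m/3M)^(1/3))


r_H = a * (m/3M)^(1/3) = 3.8 * (0.0001/3)^(1/3) = 0.1223

0.1223 AU


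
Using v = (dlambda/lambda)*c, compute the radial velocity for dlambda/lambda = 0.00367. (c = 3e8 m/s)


v = (dlambda/lambda) * c = 0.00367 * 3e8 = 1.101e+06

1.101e+06 m/s


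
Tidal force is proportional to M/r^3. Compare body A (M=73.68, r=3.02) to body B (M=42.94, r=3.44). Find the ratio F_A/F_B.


Ratio = (M1/r1^3) / (M2/r2^3) = (73.68/3.02^3) / (42.94/3.44^3) = 2.536

2.536


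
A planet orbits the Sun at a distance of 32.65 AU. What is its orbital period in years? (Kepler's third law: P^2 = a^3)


P = a^(3/2) = 32.65^1.5 = 186.5627

186.5627 years


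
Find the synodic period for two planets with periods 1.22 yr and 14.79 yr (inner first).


1/P_syn = |1/P1 - 1/P2| = |1/1.22 - 1/14.79| => P_syn = 1.3297

1.3297 years


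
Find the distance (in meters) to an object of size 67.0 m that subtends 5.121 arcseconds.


D = size / theta_rad, theta_rad = 5.121 * pi/(180*3600) = 2.483e-05, D = 2.699e+06

2.699e+06 m


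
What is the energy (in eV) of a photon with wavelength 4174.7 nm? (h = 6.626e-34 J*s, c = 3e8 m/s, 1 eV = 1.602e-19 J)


E = hc/lambda = 6.626e-34 * 3e8 / 4.175e-06 = 4.762e-20 J = 0.2972 eV

0.2972 eV


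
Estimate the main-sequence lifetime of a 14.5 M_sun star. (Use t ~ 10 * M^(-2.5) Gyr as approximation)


t = 10 * M^(-2.5) = 10 * 14.5^(-2.5) = 0.0125

0.0125 Gyr


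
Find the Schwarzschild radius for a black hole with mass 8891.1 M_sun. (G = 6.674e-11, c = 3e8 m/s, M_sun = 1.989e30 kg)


M = 8891.1 * 1.989e30 kg = 1.76843979e+34 kg. rs = 2GM/c^2 = 2 * 6.674e-11 * 1.76843979e+34 / (3e8)^2 = 2.623e+07

2.623e+07 m


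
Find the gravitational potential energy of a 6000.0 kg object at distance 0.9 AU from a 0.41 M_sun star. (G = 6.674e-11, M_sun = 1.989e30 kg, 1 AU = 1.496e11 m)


M = 0.41 * 1.989e30 kg = 8.1549e+29 kg; r = 0.9 AU * 1.496e11 m/AU = 1.3464e+11 m. U = -GM*m/r = -(6.674e-11 * 8.1549e+29 * 6000.0) / 1.3464e+11 = -2.425e+12

-2.425e+12 J


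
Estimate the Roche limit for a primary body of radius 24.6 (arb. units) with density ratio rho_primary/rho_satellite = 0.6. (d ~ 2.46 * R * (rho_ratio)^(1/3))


d_Roche = 2.46 * 24.6 * 0.6^(1/3) = 51.0412

51.0412


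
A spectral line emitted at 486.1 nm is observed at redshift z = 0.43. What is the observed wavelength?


lam_obs = lam_emit * (1 + z) = 486.1 * (1 + 0.43) = 695.123

695.123 nm


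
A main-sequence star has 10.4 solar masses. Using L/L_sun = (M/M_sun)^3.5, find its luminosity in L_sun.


L/L_sun = (M/M_sun)^3.5 = 10.4^3.5 = 3627.5774

3627.5774 L_sun


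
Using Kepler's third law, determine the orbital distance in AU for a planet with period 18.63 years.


a = P^(2/3) = 18.63^(2/3) = 7.0276

7.0276 AU


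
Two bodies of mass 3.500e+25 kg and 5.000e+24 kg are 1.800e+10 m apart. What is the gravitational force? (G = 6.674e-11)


F = G*m1*m2/r^2 = 6.674e-11 * 3.500e+25 * 5.000e+24 / (1.800e+10)^2 = 6.674e-11 * 1.750e+50 / 3.240e+20 = 3.605e+19

3.605e+19 N


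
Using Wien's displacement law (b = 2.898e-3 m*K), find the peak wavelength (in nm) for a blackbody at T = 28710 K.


lam_max = b / T = 2.898e-3 / 28710 = 1.009e-07 m = 100.9404 nm

100.9404 nm


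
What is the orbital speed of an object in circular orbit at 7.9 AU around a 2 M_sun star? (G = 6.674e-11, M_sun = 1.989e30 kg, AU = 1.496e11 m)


v = sqrt(GM/r) = sqrt(6.674e-11 * 3.978e+30 / 1.182e+12) = 14988.085

14988.085 m/s


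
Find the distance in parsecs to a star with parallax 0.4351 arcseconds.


d = 1/p = 1/0.4351 = 2.2983

2.2983 pc


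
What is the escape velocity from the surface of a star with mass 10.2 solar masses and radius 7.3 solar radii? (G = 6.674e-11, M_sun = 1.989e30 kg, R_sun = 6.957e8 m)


M = 10.2 * 1.989e30 kg = 2.02878e+31 kg; R = 7.3 * 6.957e8 m = 5.07861e+09 m. v_esc = sqrt(2GM/R) = sqrt(2 * 6.674e-11 * 2.02878e+31 / 5.07861e+09) = 730219.0265

730219.0265 m/s


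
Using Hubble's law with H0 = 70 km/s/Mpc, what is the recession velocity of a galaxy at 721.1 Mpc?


v = H0 * d = 70 * 721.1 = 50477.0

50477.0 km/s


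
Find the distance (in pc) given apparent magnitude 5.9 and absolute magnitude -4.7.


d = 10^((m - M + 5)/5) = 10^((5.9 - -4.7 + 5)/5) = 1318.2567

1318.2567 pc


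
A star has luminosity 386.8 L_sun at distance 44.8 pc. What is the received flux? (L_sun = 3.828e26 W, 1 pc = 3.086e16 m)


F = L / (4*pi*d^2) = 1.481e+29 / (4*pi*(1.383e+18)^2) = 6.165e-09

6.165e-09 W/m^2


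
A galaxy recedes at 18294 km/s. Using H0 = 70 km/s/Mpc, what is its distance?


d = v / H0 = 18294 / 70 = 261.3429

261.3429 Mpc


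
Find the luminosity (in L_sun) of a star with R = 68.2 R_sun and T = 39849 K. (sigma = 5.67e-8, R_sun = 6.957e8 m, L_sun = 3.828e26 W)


R = 68.2 * 6.957e8 m = 4.744674e+10 m. L = 4*pi*R^2*sigma*T^4 = 4*pi*(4.744674e+10)^2 * 5.67e-8 * 39849^4 = 4.044598239e+33 W. L/L_sun = 4.044598239e+33 / 3.828e26 = 1.057e+07

1.057e+07 L_sun


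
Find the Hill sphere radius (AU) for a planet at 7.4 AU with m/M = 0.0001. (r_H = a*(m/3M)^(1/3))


r_H = a * (m/3M)^(1/3) = 7.4 * (0.0001/3)^(1/3) = 0.2382

0.2382 AU


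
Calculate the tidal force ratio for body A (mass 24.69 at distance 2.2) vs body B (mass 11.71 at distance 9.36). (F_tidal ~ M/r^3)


Ratio = (M1/r1^3) / (M2/r2^3) = (24.69/2.2^3) / (11.71/9.36^3) = 162.3767

162.3767


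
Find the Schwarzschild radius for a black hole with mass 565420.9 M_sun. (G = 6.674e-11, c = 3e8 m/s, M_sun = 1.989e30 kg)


M = 565420.9 * 1.989e30 kg = 1.12462217e+36 kg. rs = 2GM/c^2 = 2 * 6.674e-11 * 1.12462217e+36 / (3e8)^2 = 1.668e+09

1.668e+09 m


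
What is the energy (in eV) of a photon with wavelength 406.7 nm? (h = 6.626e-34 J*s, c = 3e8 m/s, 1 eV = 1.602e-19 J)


E = hc/lambda = 6.626e-34 * 3e8 / 4.067e-07 = 4.888e-19 J = 3.051 eV

3.051 eV


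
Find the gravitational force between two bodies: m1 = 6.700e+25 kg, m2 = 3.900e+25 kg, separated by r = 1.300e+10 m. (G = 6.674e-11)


F = G*m1*m2/r^2 = 6.674e-11 * 6.700e+25 * 3.900e+25 / (1.300e+10)^2 = 6.674e-11 * 2.613e+51 / 1.690e+20 = 1.032e+21

1.032e+21 N


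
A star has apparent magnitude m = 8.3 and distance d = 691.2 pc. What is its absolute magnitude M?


M = m - 5*log10(d) + 5 = 8.3 - 5*log10(691.2) + 5 = -0.898

-0.898


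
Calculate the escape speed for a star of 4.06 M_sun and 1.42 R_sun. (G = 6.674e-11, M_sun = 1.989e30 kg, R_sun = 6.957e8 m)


M = 4.06 * 1.989e30 kg = 8.07534e+30 kg; R = 1.42 * 6.957e8 m = 9.87894e+08 m. v_esc = sqrt(2GM/R) = sqrt(2 * 6.674e-11 * 8.07534e+30 / 9.87894e+08) = 1.045e+06

1.045e+06 m/s


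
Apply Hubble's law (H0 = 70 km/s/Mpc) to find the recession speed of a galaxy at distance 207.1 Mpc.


v = H0 * d = 70 * 207.1 = 14497.0

14497.0 km/s


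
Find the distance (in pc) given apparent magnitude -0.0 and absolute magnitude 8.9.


d = 10^((m - M + 5)/5) = 10^((-0.0 - 8.9 + 5)/5) = 0.166

0.166 pc


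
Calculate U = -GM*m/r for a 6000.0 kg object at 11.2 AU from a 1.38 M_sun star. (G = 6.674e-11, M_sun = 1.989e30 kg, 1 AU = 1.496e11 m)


M = 1.38 * 1.989e30 kg = 2.74482e+30 kg; r = 11.2 AU * 1.496e11 m/AU = 1.67552e+12 m. U = -GM*m/r = -(6.674e-11 * 2.74482e+30 * 6000.0) / 1.67552e+12 = -6.560e+11

-6.560e+11 J


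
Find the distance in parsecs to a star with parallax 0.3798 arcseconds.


d = 1/p = 1/0.3798 = 2.633

2.633 pc


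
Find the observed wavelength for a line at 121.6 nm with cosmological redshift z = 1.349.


lam_obs = lam_emit * (1 + z) = 121.6 * (1 + 1.349) = 285.6384

285.6384 nm


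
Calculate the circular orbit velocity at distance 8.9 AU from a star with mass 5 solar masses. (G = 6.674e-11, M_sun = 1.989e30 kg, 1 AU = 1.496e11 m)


v = sqrt(GM/r) = sqrt(6.674e-11 * 9.945e+30 / 1.331e+12) = 22327.2222

22327.2222 m/s


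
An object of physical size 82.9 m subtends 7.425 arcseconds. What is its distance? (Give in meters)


D = size / theta_rad, theta_rad = 7.425 * pi/(180*3600) = 3.600e-05, D = 2.303e+06

2.303e+06 m


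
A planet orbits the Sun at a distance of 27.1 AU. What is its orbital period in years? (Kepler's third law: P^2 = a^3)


P = a^(3/2) = 27.1^1.5 = 141.0763

141.0763 years


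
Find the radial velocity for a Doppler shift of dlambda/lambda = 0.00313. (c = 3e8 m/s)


v = (dlambda/lambda) * c = 0.00313 * 3e8 = 939000.0

939000.0 m/s


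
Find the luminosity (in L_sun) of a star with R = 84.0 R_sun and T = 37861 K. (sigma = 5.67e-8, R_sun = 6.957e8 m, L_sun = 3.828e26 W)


R = 84.0 * 6.957e8 m = 5.84388e+10 m. L = 4*pi*R^2*sigma*T^4 = 4*pi*(5.84388e+10)^2 * 5.67e-8 * 37861^4 = 4.999928846e+33 W. L/L_sun = 4.999928846e+33 / 3.828e26 = 1.306e+07

1.306e+07 L_sun


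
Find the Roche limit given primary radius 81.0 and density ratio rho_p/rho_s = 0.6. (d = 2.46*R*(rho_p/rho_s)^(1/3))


d_Roche = 2.46 * 81.0 * 0.6^(1/3) = 168.0624

168.0624


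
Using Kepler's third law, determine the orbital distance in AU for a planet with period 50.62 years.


a = P^(2/3) = 50.62^(2/3) = 13.6841

13.6841 AU


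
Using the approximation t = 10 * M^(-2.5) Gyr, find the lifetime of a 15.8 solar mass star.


t = 10 * M^(-2.5) = 10 * 15.8^(-2.5) = 0.0101

0.0101 Gyr


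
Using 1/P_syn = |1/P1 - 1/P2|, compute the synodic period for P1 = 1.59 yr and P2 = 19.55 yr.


1/P_syn = |1/P1 - 1/P2| = |1/1.59 - 1/19.55| => P_syn = 1.7308

1.7308 years


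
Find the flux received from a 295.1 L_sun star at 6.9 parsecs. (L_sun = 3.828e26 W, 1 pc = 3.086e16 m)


F = L / (4*pi*d^2) = 1.130e+29 / (4*pi*(2.129e+17)^2) = 1.983e-07

1.983e-07 W/m^2


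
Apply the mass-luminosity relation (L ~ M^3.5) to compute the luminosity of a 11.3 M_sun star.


L/L_sun = (M/M_sun)^3.5 = 11.3^3.5 = 4850.3665

4850.3665 L_sun


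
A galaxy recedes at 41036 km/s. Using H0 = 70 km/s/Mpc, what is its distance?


d = v / H0 = 41036 / 70 = 586.2286

586.2286 Mpc


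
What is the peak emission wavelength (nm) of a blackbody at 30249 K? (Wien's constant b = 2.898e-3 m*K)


lam_max = b / T = 2.898e-3 / 30249 = 9.580e-08 m = 95.8048 nm

95.8048 nm


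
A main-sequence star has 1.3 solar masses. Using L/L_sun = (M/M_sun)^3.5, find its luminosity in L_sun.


L/L_sun = (M/M_sun)^3.5 = 1.3^3.5 = 2.505

2.505 L_sun


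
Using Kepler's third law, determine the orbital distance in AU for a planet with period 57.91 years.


a = P^(2/3) = 57.91^(2/3) = 14.9682

14.9682 AU


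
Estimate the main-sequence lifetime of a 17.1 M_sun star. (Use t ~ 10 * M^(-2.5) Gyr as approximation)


t = 10 * M^(-2.5) = 10 * 17.1^(-2.5) = 0.0083

0.0083 Gyr


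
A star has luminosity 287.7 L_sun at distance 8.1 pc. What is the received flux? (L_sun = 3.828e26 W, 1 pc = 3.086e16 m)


F = L / (4*pi*d^2) = 1.101e+29 / (4*pi*(2.500e+17)^2) = 1.403e-07

1.403e-07 W/m^2


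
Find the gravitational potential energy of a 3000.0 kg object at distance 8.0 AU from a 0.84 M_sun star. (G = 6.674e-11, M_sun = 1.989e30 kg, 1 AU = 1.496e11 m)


M = 0.84 * 1.989e30 kg = 1.67076e+30 kg; r = 8.0 AU * 1.496e11 m/AU = 1.1968e+12 m. U = -GM*m/r = -(6.674e-11 * 1.67076e+30 * 3000.0) / 1.1968e+12 = -2.795e+11

-2.795e+11 J


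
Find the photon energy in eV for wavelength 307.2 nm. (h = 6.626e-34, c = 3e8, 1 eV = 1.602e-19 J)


E = hc/lambda = 6.626e-34 * 3e8 / 3.072e-07 = 6.471e-19 J = 4.0391 eV

4.0391 eV


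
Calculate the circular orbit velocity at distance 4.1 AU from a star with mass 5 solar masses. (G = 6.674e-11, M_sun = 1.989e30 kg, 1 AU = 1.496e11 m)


v = sqrt(GM/r) = sqrt(6.674e-11 * 9.945e+30 / 6.134e+11) = 32895.5968

32895.5968 m/s


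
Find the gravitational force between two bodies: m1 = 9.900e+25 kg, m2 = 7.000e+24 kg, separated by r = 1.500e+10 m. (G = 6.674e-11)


F = G*m1*m2/r^2 = 6.674e-11 * 9.900e+25 * 7.000e+24 / (1.500e+10)^2 = 6.674e-11 * 6.930e+50 / 2.250e+20 = 2.056e+20

2.056e+20 N


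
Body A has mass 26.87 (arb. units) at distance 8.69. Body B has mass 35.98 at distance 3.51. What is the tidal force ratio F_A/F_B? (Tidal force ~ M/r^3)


Ratio = (M1/r1^3) / (M2/r2^3) = (26.87/8.69^3) / (35.98/3.51^3) = 0.0492

0.0492


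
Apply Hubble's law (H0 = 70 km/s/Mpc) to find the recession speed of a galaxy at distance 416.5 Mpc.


v = H0 * d = 70 * 416.5 = 29155.0

29155.0 km/s


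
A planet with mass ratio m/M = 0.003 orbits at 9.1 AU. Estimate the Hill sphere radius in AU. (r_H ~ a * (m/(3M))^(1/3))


r_H = a * (m/3M)^(1/3) = 9.1 * (0.003/3)^(1/3) = 0.91

0.91 AU


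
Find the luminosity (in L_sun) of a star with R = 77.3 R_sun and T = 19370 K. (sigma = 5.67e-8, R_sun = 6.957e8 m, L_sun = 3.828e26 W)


R = 77.3 * 6.957e8 m = 5.377761e+10 m. L = 4*pi*R^2*sigma*T^4 = 4*pi*(5.377761e+10)^2 * 5.67e-8 * 19370^4 = 2.900777381e+32 W. L/L_sun = 2.900777381e+32 / 3.828e26 = 757778.8352

757778.8352 L_sun


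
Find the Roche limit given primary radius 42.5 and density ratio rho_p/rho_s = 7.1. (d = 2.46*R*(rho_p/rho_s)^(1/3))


d_Roche = 2.46 * 42.5 * 7.1^(1/3) = 200.9448

200.9448


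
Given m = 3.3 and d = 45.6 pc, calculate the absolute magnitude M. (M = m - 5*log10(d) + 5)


M = m - 5*log10(d) + 5 = 3.3 - 5*log10(45.6) + 5 = 0.0052

0.0052


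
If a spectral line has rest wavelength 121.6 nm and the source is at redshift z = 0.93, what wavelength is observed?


lam_obs = lam_emit * (1 + z) = 121.6 * (1 + 0.93) = 234.688

234.688 nm


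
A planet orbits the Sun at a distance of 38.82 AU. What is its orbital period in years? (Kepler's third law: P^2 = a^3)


P = a^(3/2) = 38.82^1.5 = 241.8707

241.8707 years


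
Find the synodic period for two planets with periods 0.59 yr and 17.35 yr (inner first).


1/P_syn = |1/P1 - 1/P2| = |1/0.59 - 1/17.35| => P_syn = 0.6108

0.6108 years


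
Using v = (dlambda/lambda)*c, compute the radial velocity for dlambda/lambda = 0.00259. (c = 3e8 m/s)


v = (dlambda/lambda) * c = 0.00259 * 3e8 = 777000.0

777000.0 m/s


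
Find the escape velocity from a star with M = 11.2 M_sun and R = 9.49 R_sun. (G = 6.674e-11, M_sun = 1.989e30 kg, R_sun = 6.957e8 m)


M = 11.2 * 1.989e30 kg = 2.22768e+31 kg; R = 9.49 * 6.957e8 m = 6.602193e+09 m. v_esc = sqrt(2GM/R) = sqrt(2 * 6.674e-11 * 2.22768e+31 / 6.602193e+09) = 671104.8756

671104.8756 m/s


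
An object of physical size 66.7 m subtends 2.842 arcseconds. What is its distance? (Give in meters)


D = size / theta_rad, theta_rad = 2.842 * pi/(180*3600) = 1.378e-05, D = 4.841e+06

4.841e+06 m


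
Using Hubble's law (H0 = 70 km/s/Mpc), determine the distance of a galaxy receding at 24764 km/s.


d = v / H0 = 24764 / 70 = 353.7714

353.7714 Mpc


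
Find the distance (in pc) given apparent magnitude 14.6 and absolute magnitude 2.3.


d = 10^((m - M + 5)/5) = 10^((14.6 - 2.3 + 5)/5) = 2884.0315

2884.0315 pc


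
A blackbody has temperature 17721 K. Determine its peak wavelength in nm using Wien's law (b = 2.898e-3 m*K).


lam_max = b / T = 2.898e-3 / 17721 = 1.635e-07 m = 163.5348 nm

163.5348 nm


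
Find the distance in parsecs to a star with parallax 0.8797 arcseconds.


d = 1/p = 1/0.8797 = 1.1368

1.1368 pc


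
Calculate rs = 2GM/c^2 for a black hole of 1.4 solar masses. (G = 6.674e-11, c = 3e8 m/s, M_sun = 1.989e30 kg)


M = 1.4 * 1.989e30 kg = 2.7846e+30 kg. rs = 2GM/c^2 = 2 * 6.674e-11 * 2.7846e+30 / (3e8)^2 = 4129.8712

4129.8712 m


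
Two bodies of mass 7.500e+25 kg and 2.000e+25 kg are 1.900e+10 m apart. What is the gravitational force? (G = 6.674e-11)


F = G*m1*m2/r^2 = 6.674e-11 * 7.500e+25 * 2.000e+25 / (1.900e+10)^2 = 6.674e-11 * 1.500e+51 / 3.610e+20 = 2.773e+20

2.773e+20 N


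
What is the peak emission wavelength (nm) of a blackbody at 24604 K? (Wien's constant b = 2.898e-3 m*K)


lam_max = b / T = 2.898e-3 / 24604 = 1.178e-07 m = 117.7857 nm

117.7857 nm


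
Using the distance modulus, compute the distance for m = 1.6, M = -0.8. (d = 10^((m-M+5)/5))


d = 10^((m - M + 5)/5) = 10^((1.6 - -0.8 + 5)/5) = 30.1995

30.1995 pc


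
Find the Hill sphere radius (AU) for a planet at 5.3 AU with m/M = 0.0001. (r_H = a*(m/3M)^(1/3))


r_H = a * (m/3M)^(1/3) = 5.3 * (0.0001/3)^(1/3) = 0.1706

0.1706 AU


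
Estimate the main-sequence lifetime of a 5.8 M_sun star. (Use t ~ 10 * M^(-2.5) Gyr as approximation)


t = 10 * M^(-2.5) = 10 * 5.8^(-2.5) = 0.1234

0.1234 Gyr


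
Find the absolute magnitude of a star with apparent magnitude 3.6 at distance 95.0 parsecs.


M = m - 5*log10(d) + 5 = 3.6 - 5*log10(95.0) + 5 = -1.2886

-1.2886


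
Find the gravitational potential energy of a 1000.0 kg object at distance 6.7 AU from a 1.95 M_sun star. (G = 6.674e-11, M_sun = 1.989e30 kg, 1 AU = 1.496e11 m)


M = 1.95 * 1.989e30 kg = 3.87855e+30 kg; r = 6.7 AU * 1.496e11 m/AU = 1.00232e+12 m. U = -GM*m/r = -(6.674e-11 * 3.87855e+30 * 1000.0) / 1.00232e+12 = -2.583e+11

-2.583e+11 J


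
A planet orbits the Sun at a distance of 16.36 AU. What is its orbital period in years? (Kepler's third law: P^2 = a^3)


P = a^(3/2) = 16.36^1.5 = 66.1721

66.1721 years


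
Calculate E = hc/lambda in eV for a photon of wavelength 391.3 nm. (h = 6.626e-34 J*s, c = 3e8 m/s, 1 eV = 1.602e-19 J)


E = hc/lambda = 6.626e-34 * 3e8 / 3.913e-07 = 5.080e-19 J = 3.171 eV

3.171 eV


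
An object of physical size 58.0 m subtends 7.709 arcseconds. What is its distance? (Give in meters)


D = size / theta_rad, theta_rad = 7.709 * pi/(180*3600) = 3.737e-05, D = 1.552e+06

1.552e+06 m


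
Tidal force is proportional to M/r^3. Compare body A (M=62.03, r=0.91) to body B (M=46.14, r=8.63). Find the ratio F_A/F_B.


Ratio = (M1/r1^3) / (M2/r2^3) = (62.03/0.91^3) / (46.14/8.63^3) = 1146.654

1146.654


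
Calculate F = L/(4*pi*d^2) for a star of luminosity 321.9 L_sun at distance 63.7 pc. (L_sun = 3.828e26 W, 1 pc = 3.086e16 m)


F = L / (4*pi*d^2) = 1.232e+29 / (4*pi*(1.966e+18)^2) = 2.538e-09

2.538e-09 W/m^2


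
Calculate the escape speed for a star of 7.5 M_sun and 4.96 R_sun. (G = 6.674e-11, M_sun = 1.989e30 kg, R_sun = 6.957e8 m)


M = 7.5 * 1.989e30 kg = 1.49175e+31 kg; R = 4.96 * 6.957e8 m = 3.450672e+09 m. v_esc = sqrt(2GM/R) = sqrt(2 * 6.674e-11 * 1.49175e+31 / 3.450672e+09) = 759633.8032

759633.8032 m/s


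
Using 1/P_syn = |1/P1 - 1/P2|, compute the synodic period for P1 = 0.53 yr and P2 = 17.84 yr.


1/P_syn = |1/P1 - 1/P2| = |1/0.53 - 1/17.84| => P_syn = 0.5462

0.5462 years


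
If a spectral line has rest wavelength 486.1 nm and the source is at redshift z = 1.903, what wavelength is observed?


lam_obs = lam_emit * (1 + z) = 486.1 * (1 + 1.903) = 1411.1483

1411.1483 nm


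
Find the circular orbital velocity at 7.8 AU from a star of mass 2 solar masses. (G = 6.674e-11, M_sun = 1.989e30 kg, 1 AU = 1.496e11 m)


v = sqrt(GM/r) = sqrt(6.674e-11 * 3.978e+30 / 1.167e+12) = 15083.8565

15083.8565 m/s


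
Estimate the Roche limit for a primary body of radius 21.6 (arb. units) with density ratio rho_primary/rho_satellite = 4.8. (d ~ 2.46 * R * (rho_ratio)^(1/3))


d_Roche = 2.46 * 21.6 * 4.8^(1/3) = 89.6333

89.6333


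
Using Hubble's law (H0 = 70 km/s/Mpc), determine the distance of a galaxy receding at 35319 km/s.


d = v / H0 = 35319 / 70 = 504.5571

504.5571 Mpc


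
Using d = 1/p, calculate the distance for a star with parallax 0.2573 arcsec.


d = 1/p = 1/0.2573 = 3.8865

3.8865 pc


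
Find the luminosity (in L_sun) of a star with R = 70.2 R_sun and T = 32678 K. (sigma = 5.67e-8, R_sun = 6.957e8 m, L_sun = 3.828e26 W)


R = 70.2 * 6.957e8 m = 4.883814e+10 m. L = 4*pi*R^2*sigma*T^4 = 4*pi*(4.883814e+10)^2 * 5.67e-8 * 32678^4 = 1.937907429e+33 W. L/L_sun = 1.937907429e+33 / 3.828e26 = 5.062e+06

5.062e+06 L_sun


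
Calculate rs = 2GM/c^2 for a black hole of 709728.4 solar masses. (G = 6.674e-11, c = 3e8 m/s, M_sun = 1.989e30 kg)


M = 709728.4 * 1.989e30 kg = 1.411649788e+36 kg. rs = 2GM/c^2 = 2 * 6.674e-11 * 1.411649788e+36 / (3e8)^2 = 2.094e+09

2.094e+09 m


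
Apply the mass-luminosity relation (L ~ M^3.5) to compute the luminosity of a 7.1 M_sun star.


L/L_sun = (M/M_sun)^3.5 = 7.1^3.5 = 953.6834

953.6834 L_sun


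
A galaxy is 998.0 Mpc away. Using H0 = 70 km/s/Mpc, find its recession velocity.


v = H0 * d = 70 * 998.0 = 69860.0

69860.0 km/s


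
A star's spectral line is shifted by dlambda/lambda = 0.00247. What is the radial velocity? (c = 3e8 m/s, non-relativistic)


v = (dlambda/lambda) * c = 0.00247 * 3e8 = 741000.0

741000.0 m/s


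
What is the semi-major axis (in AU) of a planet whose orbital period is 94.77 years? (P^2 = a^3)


a = P^(2/3) = 94.77^(2/3) = 20.7865

20.7865 AU


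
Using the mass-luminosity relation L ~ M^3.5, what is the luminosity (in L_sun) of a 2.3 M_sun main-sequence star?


L/L_sun = (M/M_sun)^3.5 = 2.3^3.5 = 18.4522

18.4522 L_sun


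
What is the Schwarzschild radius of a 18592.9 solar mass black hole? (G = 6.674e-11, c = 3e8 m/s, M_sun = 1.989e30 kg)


M = 18592.9 * 1.989e30 kg = 3.69812781e+34 kg. rs = 2GM/c^2 = 2 * 6.674e-11 * 3.69812781e+34 / (3e8)^2 = 5.485e+07

5.485e+07 m


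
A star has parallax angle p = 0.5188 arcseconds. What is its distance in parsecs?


d = 1/p = 1/0.5188 = 1.9275

1.9275 pc


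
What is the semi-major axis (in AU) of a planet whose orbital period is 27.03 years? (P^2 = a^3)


a = P^(2/3) = 27.03^(2/3) = 9.0067

9.0067 AU


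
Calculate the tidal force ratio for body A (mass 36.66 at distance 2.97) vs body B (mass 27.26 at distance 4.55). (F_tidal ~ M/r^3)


Ratio = (M1/r1^3) / (M2/r2^3) = (36.66/2.97^3) / (27.26/4.55^3) = 4.8354

4.8354


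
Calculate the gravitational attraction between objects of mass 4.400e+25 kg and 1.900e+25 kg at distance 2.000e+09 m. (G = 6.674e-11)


F = G*m1*m2/r^2 = 6.674e-11 * 4.400e+25 * 1.900e+25 / (2.000e+09)^2 = 6.674e-11 * 8.360e+50 / 4.000e+18 = 1.395e+22

1.395e+22 N


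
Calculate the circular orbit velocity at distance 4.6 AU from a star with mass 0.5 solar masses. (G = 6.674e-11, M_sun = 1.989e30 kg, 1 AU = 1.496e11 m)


v = sqrt(GM/r) = sqrt(6.674e-11 * 9.945e+29 / 6.882e+11) = 9820.8885

9820.8885 m/s


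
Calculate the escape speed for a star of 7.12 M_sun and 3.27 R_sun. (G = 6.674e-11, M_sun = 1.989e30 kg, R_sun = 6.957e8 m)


M = 7.12 * 1.989e30 kg = 1.416168e+31 kg; R = 3.27 * 6.957e8 m = 2.274939e+09 m. v_esc = sqrt(2GM/R) = sqrt(2 * 6.674e-11 * 1.416168e+31 / 2.274939e+09) = 911550.2392

911550.2392 m/s


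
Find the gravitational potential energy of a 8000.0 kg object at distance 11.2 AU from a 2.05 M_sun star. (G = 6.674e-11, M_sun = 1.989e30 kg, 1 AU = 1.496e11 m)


M = 2.05 * 1.989e30 kg = 4.07745e+30 kg; r = 11.2 AU * 1.496e11 m/AU = 1.67552e+12 m. U = -GM*m/r = -(6.674e-11 * 4.07745e+30 * 8000.0) / 1.67552e+12 = -1.299e+12

-1.299e+12 J


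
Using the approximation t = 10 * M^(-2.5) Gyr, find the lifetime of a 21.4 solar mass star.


t = 10 * M^(-2.5) = 10 * 21.4^(-2.5) = 0.0047

0.0047 Gyr


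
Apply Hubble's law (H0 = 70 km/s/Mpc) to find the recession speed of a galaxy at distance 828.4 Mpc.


v = H0 * d = 70 * 828.4 = 57988.0

57988.0 km/s


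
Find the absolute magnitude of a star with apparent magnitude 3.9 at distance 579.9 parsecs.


M = m - 5*log10(d) + 5 = 3.9 - 5*log10(579.9) + 5 = -4.9168

-4.9168


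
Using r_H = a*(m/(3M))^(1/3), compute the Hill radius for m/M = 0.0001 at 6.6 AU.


r_H = a * (m/3M)^(1/3) = 6.6 * (0.0001/3)^(1/3) = 0.2124

0.2124 AU


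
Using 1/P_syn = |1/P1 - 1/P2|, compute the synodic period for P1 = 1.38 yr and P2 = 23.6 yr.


1/P_syn = |1/P1 - 1/P2| = |1/1.38 - 1/23.6| => P_syn = 1.4657

1.4657 years


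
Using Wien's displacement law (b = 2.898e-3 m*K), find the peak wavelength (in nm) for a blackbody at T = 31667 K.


lam_max = b / T = 2.898e-3 / 31667 = 9.151e-08 m = 91.5148 nm

91.5148 nm


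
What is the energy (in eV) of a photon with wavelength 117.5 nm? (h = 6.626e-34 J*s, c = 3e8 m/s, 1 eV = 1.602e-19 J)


E = hc/lambda = 6.626e-34 * 3e8 / 1.175e-07 = 1.692e-18 J = 10.5602 eV

10.5602 eV


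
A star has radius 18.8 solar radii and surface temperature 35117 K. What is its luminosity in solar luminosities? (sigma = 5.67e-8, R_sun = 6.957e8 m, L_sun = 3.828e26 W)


R = 18.8 * 6.957e8 m = 1.307916e+10 m. L = 4*pi*R^2*sigma*T^4 = 4*pi*(1.307916e+10)^2 * 5.67e-8 * 35117^4 = 1.853626623e+32 W. L/L_sun = 1.853626623e+32 / 3.828e26 = 484228.4805

484228.4805 L_sun


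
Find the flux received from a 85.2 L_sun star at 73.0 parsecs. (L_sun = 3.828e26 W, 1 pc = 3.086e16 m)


F = L / (4*pi*d^2) = 3.261e+28 / (4*pi*(2.253e+18)^2) = 5.114e-10

5.114e-10 W/m^2


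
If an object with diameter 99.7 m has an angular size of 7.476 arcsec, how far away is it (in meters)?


D = size / theta_rad, theta_rad = 7.476 * pi/(180*3600) = 3.624e-05, D = 2.751e+06

2.751e+06 m


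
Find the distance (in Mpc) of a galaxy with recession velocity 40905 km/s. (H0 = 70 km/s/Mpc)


d = v / H0 = 40905 / 70 = 584.3571

584.3571 Mpc


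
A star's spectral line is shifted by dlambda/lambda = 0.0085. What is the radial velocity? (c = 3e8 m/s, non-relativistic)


v = (dlambda/lambda) * c = 0.0085 * 3e8 = 2.550e+06

2.550e+06 m/s


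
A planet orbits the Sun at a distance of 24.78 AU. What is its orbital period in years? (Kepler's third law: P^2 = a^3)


P = a^(3/2) = 24.78^1.5 = 123.3536

123.3536 years


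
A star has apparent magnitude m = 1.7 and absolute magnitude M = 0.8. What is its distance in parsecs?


d = 10^((m - M + 5)/5) = 10^((1.7 - 0.8 + 5)/5) = 15.1356

15.1356 pc


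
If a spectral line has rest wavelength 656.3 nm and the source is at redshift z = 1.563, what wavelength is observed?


lam_obs = lam_emit * (1 + z) = 656.3 * (1 + 1.563) = 1682.0969

1682.0969 nm


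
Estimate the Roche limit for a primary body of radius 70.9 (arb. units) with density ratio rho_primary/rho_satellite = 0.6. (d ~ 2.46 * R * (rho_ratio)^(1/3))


d_Roche = 2.46 * 70.9 * 0.6^(1/3) = 147.1065

147.1065
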